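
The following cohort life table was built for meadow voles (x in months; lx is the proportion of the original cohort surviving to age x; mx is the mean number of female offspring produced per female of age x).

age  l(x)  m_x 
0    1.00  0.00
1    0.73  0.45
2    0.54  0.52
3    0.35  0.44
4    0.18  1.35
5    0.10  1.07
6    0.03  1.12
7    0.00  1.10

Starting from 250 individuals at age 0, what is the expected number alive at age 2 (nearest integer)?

Expected survivors = N0 · l_2 = 250 × 0.54 = 135 → 135

135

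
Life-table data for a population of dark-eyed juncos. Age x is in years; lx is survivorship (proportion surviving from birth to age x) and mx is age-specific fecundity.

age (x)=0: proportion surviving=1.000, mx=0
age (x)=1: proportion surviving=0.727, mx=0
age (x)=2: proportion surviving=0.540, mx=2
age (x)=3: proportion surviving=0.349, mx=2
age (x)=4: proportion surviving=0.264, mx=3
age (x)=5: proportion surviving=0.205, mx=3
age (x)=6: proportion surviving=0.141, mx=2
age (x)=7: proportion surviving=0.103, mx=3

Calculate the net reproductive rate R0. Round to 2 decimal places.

lx·mx by age: 0, 0, 1.08, 0.698, 0.792, 0.615, 0.282, 0.309
R0 = Σ lx·mx = 3.776 → 3.78

3.78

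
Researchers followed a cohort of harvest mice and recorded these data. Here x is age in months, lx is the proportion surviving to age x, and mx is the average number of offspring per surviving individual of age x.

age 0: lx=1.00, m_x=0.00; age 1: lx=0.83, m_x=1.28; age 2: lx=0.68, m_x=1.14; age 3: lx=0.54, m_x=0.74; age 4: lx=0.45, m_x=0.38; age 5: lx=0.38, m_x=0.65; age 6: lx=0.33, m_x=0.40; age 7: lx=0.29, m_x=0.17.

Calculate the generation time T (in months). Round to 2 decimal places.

2.42

lx·mx: 0, 1.0624, 0.7752, 0.3996, 0.171, 0.247, 0.132, 0.0493 → R0 = 2.8365
x·lx·mx: 0, 1.0624, 1.5504, 1.1988, 0.684, 1.235, 0.792, 0.3451 → Σ = 6.8677
T = 6.8677 / 2.8365 = 2.421188… → 2.42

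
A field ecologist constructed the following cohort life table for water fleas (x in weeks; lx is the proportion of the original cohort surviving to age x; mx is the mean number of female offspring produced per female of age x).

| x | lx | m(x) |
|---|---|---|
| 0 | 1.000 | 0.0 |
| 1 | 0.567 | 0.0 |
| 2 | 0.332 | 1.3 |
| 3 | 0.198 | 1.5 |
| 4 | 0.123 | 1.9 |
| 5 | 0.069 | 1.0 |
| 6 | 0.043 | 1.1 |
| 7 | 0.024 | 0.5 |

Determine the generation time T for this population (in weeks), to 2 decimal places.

lx·mx: 0, 0, 0.4316, 0.297, 0.2337, 0.069, 0.0473, 0.012 → R0 = 1.0906
x·lx·mx: 0, 0, 0.8632, 0.891, 0.9348, 0.345, 0.2838, 0.084 → Σ = 3.4018
T = 3.4018 / 1.0906 = 3.1192… → 3.12

3.12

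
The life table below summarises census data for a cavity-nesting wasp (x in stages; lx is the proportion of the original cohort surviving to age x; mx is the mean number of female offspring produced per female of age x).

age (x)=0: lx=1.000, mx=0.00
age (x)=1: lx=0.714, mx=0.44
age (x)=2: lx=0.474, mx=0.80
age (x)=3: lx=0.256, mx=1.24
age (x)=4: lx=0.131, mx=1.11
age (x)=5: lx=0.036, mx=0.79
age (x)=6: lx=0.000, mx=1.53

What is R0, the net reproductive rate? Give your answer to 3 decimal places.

lx·mx by age: 0, 0.31416, 0.3792, 0.31744, 0.14541, 0.02844, 0
R0 = Σ lx·mx = 1.18465 → 1.185

1.185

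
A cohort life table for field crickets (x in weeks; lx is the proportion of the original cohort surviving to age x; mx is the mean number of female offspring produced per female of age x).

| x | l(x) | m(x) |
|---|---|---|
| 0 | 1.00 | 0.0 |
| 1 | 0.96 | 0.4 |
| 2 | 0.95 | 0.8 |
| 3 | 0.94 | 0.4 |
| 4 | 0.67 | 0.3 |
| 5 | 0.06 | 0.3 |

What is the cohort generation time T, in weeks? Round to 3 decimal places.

2.258

lx·mx: 0, 0.384, 0.76, 0.376, 0.201, 0.018 → R0 = 1.739
x·lx·mx: 0, 0.384, 1.52, 1.128, 0.804, 0.09 → Σ = 3.926
T = 3.926 / 1.739 = 2.257619… → 2.258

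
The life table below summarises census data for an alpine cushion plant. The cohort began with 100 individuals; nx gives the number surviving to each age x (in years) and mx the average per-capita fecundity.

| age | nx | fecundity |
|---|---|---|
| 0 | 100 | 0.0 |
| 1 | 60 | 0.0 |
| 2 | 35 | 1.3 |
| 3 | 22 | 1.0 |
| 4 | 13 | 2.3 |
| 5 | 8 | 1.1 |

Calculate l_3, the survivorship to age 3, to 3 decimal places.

l_3 = n_3/n_0 = 22/100 = 0.22 → 0.220

0.220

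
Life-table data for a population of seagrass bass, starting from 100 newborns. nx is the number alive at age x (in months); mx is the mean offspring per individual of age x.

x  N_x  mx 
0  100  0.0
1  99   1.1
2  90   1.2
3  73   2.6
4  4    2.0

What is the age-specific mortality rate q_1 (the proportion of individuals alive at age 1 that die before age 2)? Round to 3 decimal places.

0.091

lx = nx/n0 = nx/100: 1, 0.99, 0.9, 0.73, 0.04
q_1 = (l_1 − l_2) / l_1 = (0.99 − 0.9) / 0.99
     = 0.09 / 0.99 = 0.090909… → 0.091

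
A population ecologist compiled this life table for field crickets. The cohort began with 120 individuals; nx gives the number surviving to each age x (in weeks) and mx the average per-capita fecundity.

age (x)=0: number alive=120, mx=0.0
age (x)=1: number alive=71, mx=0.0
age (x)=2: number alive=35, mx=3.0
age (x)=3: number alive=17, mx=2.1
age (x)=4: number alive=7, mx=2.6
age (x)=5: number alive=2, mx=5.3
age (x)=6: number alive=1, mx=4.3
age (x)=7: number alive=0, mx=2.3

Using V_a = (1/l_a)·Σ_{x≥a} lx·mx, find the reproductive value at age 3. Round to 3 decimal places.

4.047

lx = nx/n0 = nx/120: 1, 0.59167…, 0.29167…, 0.14167…, 0.05833…, 0.01667…, 0.00833…, 0
lx·mx for x ≥ 3: 0.2975…, 0.151667…, 0.088333…, 0.035833…, 0 → sum = 0.573333…
V_3 = 0.573333… / l_3 = 0.573333… / 0.141667… = 4.047059… → 4.047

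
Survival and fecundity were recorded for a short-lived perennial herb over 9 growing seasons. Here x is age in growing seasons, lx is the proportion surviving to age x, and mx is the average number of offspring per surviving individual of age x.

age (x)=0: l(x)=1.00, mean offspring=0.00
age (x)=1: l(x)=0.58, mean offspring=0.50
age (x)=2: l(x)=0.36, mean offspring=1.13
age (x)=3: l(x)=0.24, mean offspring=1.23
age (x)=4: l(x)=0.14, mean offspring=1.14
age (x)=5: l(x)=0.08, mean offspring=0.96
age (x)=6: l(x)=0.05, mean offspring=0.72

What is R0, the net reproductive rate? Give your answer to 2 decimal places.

lx·mx by age: 0, 0.29, 0.4068, 0.2952, 0.1596, 0.0768, 0.036
R0 = Σ lx·mx = 1.2644 → 1.26

1.26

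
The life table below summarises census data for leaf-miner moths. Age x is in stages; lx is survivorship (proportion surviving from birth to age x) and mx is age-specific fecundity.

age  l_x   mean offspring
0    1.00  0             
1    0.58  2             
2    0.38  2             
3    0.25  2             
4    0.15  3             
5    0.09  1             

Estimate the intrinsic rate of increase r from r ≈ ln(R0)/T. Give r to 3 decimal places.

R0 = Σ lx·mx = 0 + 1.16 + 0.76 + 0.5 + 0.45 + 0.09 = 2.96
Σ x·lx·mx = 6.43; T = 6.43/2.96 = 2.1723…
r ≈ ln(R0)/T = ln(2.96)/2.1723… = 0.49956… → 0.500

0.500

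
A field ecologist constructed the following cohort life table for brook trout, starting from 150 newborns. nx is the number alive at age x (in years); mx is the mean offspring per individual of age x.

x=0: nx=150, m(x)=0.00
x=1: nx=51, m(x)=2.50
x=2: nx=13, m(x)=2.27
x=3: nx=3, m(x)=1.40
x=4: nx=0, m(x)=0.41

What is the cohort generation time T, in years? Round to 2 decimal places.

1.24

lx = nx/n0 = nx/150: 1, 0.34, 0.08667…, 0.02, 0
lx·mx: 0, 0.85, 0.196733…, 0.028, 0 → R0 = 1.074733…
x·lx·mx: 0, 0.85, 0.393467…, 0.084, 0 → Σ = 1.327467…
T = 1.327467… / 1.074733… = 1.235159… → 1.24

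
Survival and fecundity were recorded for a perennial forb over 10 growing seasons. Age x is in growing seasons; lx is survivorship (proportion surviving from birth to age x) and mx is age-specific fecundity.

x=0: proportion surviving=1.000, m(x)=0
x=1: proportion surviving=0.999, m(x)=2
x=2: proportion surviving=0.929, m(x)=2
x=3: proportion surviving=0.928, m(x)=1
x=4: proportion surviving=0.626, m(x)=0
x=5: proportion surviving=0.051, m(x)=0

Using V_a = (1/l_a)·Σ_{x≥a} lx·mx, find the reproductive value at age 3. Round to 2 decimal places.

lx·mx for x ≥ 3: 0.928, 0, 0 → sum = 0.928
V_3 = 0.928 / l_3 = 0.928 / 0.928 = 1 → 1.00

1.00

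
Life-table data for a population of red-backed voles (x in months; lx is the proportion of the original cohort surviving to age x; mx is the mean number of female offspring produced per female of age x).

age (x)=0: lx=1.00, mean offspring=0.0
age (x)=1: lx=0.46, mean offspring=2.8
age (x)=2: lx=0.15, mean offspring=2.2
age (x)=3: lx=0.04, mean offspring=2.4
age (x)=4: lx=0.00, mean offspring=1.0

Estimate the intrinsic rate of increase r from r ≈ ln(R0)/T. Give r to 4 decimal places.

0.4130

R0 = Σ lx·mx = 0 + 1.288 + 0.33 + 0.096 + 0 = 1.714
Σ x·lx·mx = 2.236; T = 2.236/1.714 = 1.30455…
r ≈ ln(R0)/T = ln(1.714)/1.30455… = 0.413039… → 0.4130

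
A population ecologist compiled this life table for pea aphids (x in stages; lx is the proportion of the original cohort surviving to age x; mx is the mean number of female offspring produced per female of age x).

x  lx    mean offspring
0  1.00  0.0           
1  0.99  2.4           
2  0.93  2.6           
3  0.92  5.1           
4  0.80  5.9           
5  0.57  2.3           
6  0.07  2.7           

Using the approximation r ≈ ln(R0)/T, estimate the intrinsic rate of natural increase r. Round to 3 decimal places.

0.904

R0 = Σ lx·mx = 0 + 2.376 + 2.418 + 4.692 + 4.72 + 1.311 + 0.189 = 15.706
Σ x·lx·mx = 47.857; T = 47.857/15.706 = 3.04705…
r ≈ ln(R0)/T = ln(15.706)/3.04705… = 0.90384… → 0.904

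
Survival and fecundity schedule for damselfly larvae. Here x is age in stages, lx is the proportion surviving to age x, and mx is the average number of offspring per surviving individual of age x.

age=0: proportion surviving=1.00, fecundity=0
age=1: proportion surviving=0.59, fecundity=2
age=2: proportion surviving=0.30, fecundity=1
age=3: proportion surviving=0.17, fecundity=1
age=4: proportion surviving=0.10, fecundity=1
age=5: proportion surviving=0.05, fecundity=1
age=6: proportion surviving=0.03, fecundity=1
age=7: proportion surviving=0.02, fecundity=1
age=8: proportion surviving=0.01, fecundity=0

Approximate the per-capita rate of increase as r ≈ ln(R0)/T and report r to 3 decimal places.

0.349

R0 = Σ lx·mx = 0 + 1.18 + 0.3 + 0.17 + 0.1 + 0.05 + 0.03 + 0.02 + 0 = 1.85
Σ x·lx·mx = 3.26; T = 3.26/1.85 = 1.76216…
r ≈ ln(R0)/T = ln(1.85)/1.76216… = 0.34911… → 0.349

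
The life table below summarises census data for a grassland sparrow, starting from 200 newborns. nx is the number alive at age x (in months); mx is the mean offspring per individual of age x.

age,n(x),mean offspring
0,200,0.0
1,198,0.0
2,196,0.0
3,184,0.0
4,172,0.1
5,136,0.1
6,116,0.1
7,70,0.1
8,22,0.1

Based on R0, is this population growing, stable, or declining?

lx = nx/n0 = nx/200: 1, 0.99, 0.98, 0.92, 0.86, 0.68, 0.58, 0.35, 0.11
R0 = Σ lx·mx = 0 + 0 + 0 + 0 + 0.086 + 0.068 + 0.058 + 0.035 + 0.011 = 0.258
R0 < 1, so the population is declining.

declining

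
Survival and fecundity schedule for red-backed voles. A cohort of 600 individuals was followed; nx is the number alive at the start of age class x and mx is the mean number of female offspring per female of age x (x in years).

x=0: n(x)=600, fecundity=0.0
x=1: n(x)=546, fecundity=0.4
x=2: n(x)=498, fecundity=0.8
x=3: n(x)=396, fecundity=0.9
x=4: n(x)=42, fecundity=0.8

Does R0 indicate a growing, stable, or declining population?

lx = nx/n0 = nx/600: 1, 0.91, 0.83, 0.66, 0.07
R0 = Σ lx·mx = 0 + 0.364 + 0.664 + 0.594 + 0.056 = 1.678
R0 > 1, so the population is growing.

growing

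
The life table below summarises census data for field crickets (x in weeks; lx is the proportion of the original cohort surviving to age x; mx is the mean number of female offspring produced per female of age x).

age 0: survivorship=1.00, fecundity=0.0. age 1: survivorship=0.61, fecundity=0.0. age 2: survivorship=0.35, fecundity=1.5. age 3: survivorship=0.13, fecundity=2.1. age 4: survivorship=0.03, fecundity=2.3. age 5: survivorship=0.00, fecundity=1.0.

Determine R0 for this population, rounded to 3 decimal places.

0.867

lx·mx by age: 0, 0, 0.525, 0.273, 0.069, 0
R0 = Σ lx·mx = 0.867 → 0.867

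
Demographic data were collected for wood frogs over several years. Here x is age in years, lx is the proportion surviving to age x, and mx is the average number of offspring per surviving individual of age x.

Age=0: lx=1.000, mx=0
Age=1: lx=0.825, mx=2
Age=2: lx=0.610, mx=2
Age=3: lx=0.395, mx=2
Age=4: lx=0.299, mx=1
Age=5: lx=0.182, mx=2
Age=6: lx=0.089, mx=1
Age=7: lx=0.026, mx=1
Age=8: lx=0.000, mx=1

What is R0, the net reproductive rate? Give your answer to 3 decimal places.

lx·mx by age: 0, 1.65, 1.22, 0.79, 0.299, 0.364, 0.089, 0.026, 0
R0 = Σ lx·mx = 4.438 → 4.438

4.438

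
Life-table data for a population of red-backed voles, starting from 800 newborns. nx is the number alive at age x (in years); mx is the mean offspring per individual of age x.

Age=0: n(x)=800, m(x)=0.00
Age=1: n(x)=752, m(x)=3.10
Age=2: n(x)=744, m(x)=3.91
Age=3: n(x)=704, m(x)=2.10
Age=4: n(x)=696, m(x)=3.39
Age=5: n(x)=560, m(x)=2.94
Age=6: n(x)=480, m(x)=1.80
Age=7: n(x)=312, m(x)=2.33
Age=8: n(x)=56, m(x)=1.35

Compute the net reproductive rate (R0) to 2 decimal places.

15.49

lx = nx/n0 = nx/800: 1, 0.94, 0.93, 0.88, 0.87, 0.7, 0.6, 0.39, 0.07
lx·mx by age: 0, 2.914, 3.6363, 1.848, 2.9493, 2.058, 1.08, 0.9087, 0.0945
R0 = Σ lx·mx = 15.4888 → 15.49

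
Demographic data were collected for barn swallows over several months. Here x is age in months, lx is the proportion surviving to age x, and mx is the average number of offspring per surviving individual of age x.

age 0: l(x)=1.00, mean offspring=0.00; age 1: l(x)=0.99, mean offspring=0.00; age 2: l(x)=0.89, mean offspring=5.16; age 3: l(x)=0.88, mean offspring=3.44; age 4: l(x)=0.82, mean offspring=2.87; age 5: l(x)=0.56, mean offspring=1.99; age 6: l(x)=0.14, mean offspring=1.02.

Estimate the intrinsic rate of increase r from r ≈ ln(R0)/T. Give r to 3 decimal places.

0.796

R0 = Σ lx·mx = 0 + 0 + 4.5924 + 3.0272 + 2.3534 + 1.1144 + 0.1428 = 11.2302
Σ x·lx·mx = 34.1088; T = 34.1088/11.2302 = 3.03724…
r ≈ ln(R0)/T = ln(11.2302)/3.03724… = 0.79632… → 0.796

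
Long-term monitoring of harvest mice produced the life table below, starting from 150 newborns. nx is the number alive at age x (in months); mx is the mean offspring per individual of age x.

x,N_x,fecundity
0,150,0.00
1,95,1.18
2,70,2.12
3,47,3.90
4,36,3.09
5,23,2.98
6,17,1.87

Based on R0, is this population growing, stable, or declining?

lx = nx/n0 = nx/150: 1, 0.63333…, 0.46667…, 0.31333…, 0.24, 0.15333…, 0.11333…
R0 = Σ lx·mx = 0 + 0.747333… + 0.989333… + 1.222… + 0.7416 + 0.456933… + 0.211933… = 4.369133…
R0 > 1, so the population is growing.

growing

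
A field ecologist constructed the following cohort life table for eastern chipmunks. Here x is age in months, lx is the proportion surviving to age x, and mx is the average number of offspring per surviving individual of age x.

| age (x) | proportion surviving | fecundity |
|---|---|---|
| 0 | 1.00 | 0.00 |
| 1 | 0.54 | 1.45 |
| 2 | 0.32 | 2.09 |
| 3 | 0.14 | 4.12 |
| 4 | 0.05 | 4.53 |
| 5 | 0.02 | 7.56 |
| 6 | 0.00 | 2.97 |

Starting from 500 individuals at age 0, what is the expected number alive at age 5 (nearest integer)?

10

Expected survivors = N0 · l_5 = 500 × 0.02 = 10 → 10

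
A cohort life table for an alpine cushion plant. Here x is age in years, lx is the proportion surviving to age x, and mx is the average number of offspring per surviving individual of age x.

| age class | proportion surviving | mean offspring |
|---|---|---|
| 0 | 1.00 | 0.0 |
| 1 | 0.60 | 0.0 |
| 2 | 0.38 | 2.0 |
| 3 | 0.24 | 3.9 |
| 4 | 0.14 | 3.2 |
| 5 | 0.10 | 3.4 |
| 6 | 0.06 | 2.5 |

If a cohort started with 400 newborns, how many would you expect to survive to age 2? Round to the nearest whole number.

Expected survivors = N0 · l_2 = 400 × 0.38 = 152 → 152

152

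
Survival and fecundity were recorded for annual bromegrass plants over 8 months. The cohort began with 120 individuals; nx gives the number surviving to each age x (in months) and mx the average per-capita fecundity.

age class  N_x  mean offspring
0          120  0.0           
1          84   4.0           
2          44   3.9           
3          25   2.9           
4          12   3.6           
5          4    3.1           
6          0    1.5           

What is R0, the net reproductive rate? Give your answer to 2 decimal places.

lx = nx/n0 = nx/120: 1, 0.7, 0.36667…, 0.20833…, 0.1, 0.03333…, 0
lx·mx by age: 0, 2.8, 1.43…, 0.604167…, 0.36, 0.103333…, 0
R0 = Σ lx·mx = 5.2975… → 5.30

5.30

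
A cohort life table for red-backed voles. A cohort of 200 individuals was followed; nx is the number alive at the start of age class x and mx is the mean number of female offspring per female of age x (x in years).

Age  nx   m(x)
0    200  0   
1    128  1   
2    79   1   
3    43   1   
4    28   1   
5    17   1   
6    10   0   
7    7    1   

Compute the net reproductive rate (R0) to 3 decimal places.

1.510

lx = nx/n0 = nx/200: 1, 0.64, 0.395, 0.215, 0.14, 0.085, 0.05, 0.035
lx·mx by age: 0, 0.64, 0.395, 0.215, 0.14, 0.085, 0, 0.035
R0 = Σ lx·mx = 1.51 → 1.510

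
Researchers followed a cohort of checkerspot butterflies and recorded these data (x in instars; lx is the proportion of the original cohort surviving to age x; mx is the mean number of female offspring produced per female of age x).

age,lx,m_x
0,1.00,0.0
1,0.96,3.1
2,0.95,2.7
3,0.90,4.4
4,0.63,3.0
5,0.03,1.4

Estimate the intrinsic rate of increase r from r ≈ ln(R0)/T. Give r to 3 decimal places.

R0 = Σ lx·mx = 0 + 2.976 + 2.565 + 3.96 + 1.89 + 0.042 = 11.433
Σ x·lx·mx = 27.756; T = 27.756/11.433 = 2.42771…
r ≈ ln(R0)/T = ln(11.433)/2.42771… = 1.00362… → 1.004

1.004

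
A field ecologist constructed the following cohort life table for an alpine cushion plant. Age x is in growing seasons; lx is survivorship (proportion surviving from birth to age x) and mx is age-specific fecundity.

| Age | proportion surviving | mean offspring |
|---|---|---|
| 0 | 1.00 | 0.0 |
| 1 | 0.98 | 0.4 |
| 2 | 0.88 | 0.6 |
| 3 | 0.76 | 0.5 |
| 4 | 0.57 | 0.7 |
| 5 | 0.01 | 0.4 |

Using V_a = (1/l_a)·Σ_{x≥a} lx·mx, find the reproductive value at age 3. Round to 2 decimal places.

lx·mx for x ≥ 3: 0.38, 0.399, 0.004 → sum = 0.783
V_3 = 0.783 / l_3 = 0.783 / 0.76 = 1.030263… → 1.03

1.03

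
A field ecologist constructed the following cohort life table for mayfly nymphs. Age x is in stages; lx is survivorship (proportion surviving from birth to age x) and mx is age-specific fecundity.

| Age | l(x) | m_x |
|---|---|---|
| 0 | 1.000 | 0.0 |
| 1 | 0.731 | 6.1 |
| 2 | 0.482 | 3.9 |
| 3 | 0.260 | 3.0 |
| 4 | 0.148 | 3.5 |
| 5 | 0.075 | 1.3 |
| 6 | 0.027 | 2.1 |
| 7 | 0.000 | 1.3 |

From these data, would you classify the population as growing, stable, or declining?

growing

R0 = Σ lx·mx = 0 + 4.4591 + 1.8798 + 0.78 + 0.518 + 0.0975 + 0.0567 + 0 = 7.7911
R0 > 1, so the population is growing.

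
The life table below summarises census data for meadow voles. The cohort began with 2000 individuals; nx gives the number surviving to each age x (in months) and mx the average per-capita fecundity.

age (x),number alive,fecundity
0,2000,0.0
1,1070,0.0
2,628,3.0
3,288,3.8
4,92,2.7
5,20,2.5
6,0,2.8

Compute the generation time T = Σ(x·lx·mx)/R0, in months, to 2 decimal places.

2.53

lx = nx/n0 = nx/2000: 1, 0.535, 0.314, 0.144, 0.046, 0.01, 0
lx·mx: 0, 0, 0.942, 0.5472, 0.1242, 0.025, 0 → R0 = 1.6384
x·lx·mx: 0, 0, 1.884, 1.6416, 0.4968, 0.125, 0 → Σ = 4.1474
T = 4.1474 / 1.6384 = 2.531372… → 2.53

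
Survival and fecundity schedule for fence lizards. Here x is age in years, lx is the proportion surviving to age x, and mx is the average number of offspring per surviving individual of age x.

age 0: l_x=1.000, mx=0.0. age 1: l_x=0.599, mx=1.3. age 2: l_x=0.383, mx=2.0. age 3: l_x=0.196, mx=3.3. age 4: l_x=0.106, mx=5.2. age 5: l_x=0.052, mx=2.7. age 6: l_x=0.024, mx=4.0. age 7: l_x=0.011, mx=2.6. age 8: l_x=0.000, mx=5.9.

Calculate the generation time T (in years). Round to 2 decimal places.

lx·mx: 0, 0.7787, 0.766, 0.6468, 0.5512, 0.1404, 0.096, 0.0286, 0 → R0 = 3.0077
x·lx·mx: 0, 0.7787, 1.532, 1.9404, 2.2048, 0.702, 0.576, 0.2002, 0 → Σ = 7.9341
T = 7.9341 / 3.0077 = 2.637929… → 2.64

2.64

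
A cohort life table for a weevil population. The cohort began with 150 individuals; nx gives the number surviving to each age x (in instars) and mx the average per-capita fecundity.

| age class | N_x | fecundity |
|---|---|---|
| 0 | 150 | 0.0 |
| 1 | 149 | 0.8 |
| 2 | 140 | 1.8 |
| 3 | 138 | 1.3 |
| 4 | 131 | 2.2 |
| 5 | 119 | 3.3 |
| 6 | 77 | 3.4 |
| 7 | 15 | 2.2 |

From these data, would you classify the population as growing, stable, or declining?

growing

lx = nx/n0 = nx/150: 1, 0.99333…, 0.93333…, 0.92, 0.87333…, 0.79333…, 0.51333…, 0.1
R0 = Σ lx·mx = 0 + 0.794667… + 1.68… + 1.196 + 1.921333… + 2.618… + 1.745333… + 0.22 = 10.175333…
R0 > 1, so the population is growing.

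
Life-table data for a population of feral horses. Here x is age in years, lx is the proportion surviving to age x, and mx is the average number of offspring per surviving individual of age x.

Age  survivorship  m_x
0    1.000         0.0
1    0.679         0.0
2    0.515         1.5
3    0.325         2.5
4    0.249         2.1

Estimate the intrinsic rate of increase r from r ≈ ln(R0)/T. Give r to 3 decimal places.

R0 = Σ lx·mx = 0 + 0 + 0.7725 + 0.8125 + 0.5229 = 2.1079
Σ x·lx·mx = 6.0741; T = 6.0741/2.1079 = 2.88159…
r ≈ ln(R0)/T = ln(2.1079)/2.88159… = 0.25878… → 0.259

0.259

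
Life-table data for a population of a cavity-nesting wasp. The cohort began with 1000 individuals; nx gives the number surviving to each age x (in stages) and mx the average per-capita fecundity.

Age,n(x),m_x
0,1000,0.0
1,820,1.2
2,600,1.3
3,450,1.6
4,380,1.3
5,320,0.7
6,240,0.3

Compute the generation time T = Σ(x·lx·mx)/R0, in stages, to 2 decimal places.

2.51

lx = nx/n0 = nx/1000: 1, 0.82, 0.6, 0.45, 0.38, 0.32, 0.24
lx·mx: 0, 0.984, 0.78, 0.72, 0.494, 0.224, 0.072 → R0 = 3.274
x·lx·mx: 0, 0.984, 1.56, 2.16, 1.976, 1.12, 0.432 → Σ = 8.232
T = 8.232 / 3.274 = 2.514356… → 2.51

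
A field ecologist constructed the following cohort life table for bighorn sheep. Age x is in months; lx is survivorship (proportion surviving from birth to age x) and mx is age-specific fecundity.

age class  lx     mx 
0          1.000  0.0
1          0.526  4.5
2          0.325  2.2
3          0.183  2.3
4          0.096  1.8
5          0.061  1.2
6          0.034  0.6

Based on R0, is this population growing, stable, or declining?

growing

R0 = Σ lx·mx = 0 + 2.367 + 0.715 + 0.4209 + 0.1728 + 0.0732 + 0.0204 = 3.7693
R0 > 1, so the population is growing.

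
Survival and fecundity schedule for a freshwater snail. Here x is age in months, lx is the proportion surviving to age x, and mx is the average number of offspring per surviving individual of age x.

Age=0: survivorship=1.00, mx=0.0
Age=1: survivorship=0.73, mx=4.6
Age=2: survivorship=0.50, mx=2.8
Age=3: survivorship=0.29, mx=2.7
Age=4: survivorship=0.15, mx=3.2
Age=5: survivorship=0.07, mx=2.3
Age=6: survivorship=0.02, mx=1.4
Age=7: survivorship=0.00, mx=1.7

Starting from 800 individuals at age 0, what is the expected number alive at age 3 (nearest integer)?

232

Expected survivors = N0 · l_3 = 800 × 0.29 = 232 → 232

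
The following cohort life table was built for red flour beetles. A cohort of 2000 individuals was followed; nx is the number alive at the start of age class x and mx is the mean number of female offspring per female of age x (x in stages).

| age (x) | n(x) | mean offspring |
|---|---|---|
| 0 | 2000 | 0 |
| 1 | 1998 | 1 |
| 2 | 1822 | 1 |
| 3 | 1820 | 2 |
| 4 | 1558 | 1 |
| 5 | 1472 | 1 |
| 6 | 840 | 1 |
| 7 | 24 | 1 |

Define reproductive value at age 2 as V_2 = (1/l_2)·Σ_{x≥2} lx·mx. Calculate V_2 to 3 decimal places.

lx = nx/n0 = nx/2000: 1, 0.999, 0.911, 0.91, 0.779, 0.736, 0.42, 0.012
lx·mx for x ≥ 2: 0.911, 1.82, 0.779, 0.736, 0.42, 0.012 → sum = 4.678
V_2 = 4.678 / l_2 = 4.678 / 0.911 = 5.135016… → 5.135

5.135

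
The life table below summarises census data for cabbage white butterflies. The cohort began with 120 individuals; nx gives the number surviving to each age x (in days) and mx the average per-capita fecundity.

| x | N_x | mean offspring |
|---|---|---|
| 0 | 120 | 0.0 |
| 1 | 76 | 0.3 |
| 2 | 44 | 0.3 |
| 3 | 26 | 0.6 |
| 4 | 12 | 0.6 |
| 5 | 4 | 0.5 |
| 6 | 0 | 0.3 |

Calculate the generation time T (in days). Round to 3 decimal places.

2.217

lx = nx/n0 = nx/120: 1, 0.63333…, 0.36667…, 0.21667…, 0.1, 0.03333…, 0
lx·mx: 0, 0.19…, 0.11…, 0.13…, 0.06, 0.016667…, 0 → R0 = 0.506667…
x·lx·mx: 0, 0.19…, 0.22…, 0.39…, 0.24, 0.083333…, 0 → Σ = 1.123333…
T = 1.123333… / 0.506667… = 2.217105… → 2.217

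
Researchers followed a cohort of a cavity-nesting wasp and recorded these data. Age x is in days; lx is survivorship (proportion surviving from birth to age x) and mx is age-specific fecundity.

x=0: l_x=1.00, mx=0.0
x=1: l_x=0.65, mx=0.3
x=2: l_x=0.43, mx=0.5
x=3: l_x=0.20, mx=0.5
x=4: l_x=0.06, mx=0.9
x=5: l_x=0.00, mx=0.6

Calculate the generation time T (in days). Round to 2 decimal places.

lx·mx: 0, 0.195, 0.215, 0.1, 0.054, 0 → R0 = 0.564
x·lx·mx: 0, 0.195, 0.43, 0.3, 0.216, 0 → Σ = 1.141
T = 1.141 / 0.564 = 2.02305… → 2.02

2.02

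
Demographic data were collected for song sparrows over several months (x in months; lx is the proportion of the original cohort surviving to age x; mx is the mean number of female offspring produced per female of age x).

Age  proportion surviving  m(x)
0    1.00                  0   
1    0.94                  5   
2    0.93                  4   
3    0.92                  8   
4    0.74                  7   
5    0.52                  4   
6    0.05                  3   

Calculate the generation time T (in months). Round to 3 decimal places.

2.856

lx·mx: 0, 4.7, 3.72, 7.36, 5.18, 2.08, 0.15 → R0 = 23.19
x·lx·mx: 0, 4.7, 7.44, 22.08, 20.72, 10.4, 0.9 → Σ = 66.24
T = 66.24 / 23.19 = 2.856404… → 2.856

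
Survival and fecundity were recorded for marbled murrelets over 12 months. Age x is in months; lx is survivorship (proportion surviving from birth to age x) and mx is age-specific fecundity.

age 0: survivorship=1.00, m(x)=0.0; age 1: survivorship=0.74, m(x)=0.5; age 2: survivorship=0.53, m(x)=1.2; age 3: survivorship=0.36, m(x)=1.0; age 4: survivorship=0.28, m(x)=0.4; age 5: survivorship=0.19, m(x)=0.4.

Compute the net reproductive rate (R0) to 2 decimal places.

1.55

lx·mx by age: 0, 0.37, 0.636, 0.36, 0.112, 0.076
R0 = Σ lx·mx = 1.554 → 1.55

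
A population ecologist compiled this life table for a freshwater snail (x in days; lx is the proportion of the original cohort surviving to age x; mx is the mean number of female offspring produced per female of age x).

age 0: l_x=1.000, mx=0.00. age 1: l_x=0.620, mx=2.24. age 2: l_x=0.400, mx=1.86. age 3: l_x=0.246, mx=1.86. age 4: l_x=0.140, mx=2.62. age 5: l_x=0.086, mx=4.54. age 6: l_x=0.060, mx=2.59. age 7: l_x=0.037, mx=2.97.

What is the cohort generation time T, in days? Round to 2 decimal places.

2.59

lx·mx: 0, 1.3888, 0.744, 0.45756, 0.3668, 0.39044, 0.1554, 0.10989 → R0 = 3.61289
x·lx·mx: 0, 1.3888, 1.488, 1.37268, 1.4672, 1.9522, 0.9324, 0.76923 → Σ = 9.37051
T = 9.37051 / 3.61289 = 2.593633… → 2.59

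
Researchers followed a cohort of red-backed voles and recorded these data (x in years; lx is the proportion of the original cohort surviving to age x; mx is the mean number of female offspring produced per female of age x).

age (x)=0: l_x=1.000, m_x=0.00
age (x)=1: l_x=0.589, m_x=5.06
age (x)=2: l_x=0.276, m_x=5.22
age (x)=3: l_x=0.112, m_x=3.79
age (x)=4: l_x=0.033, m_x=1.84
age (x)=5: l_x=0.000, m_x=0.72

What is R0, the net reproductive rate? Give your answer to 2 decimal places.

lx·mx by age: 0, 2.98034, 1.44072, 0.42448, 0.06072, 0
R0 = Σ lx·mx = 4.90626 → 4.91

4.91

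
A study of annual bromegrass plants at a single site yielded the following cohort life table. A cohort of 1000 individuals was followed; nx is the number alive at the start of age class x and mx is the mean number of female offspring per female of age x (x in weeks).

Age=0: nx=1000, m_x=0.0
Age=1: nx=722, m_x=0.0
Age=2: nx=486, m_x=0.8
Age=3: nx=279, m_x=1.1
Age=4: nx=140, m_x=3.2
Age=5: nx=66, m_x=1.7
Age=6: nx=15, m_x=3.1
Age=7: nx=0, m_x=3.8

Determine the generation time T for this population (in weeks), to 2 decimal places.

3.32

lx = nx/n0 = nx/1000: 1, 0.722, 0.486, 0.279, 0.14, 0.066, 0.015, 0
lx·mx: 0, 0, 0.3888, 0.3069, 0.448, 0.1122, 0.0465, 0 → R0 = 1.3024
x·lx·mx: 0, 0, 0.7776, 0.9207, 1.792, 0.561, 0.279, 0 → Σ = 4.3303
T = 4.3303 / 1.3024 = 3.324862… → 3.32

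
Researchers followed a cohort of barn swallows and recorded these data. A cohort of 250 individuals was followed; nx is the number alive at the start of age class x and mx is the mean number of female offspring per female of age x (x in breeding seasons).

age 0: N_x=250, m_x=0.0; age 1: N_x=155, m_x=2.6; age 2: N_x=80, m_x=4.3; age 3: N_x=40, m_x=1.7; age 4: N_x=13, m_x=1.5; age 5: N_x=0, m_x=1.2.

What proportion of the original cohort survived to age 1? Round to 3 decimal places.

0.620

l_1 = n_1/n_0 = 155/250 = 0.62 → 0.620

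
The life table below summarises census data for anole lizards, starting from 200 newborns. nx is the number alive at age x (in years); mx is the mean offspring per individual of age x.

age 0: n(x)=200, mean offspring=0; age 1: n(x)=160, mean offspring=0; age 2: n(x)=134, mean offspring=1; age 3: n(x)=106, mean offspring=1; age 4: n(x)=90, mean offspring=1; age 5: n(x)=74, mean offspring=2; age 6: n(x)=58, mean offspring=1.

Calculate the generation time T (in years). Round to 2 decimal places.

3.79

lx = nx/n0 = nx/200: 1, 0.8, 0.67, 0.53, 0.45, 0.37, 0.29
lx·mx: 0, 0, 0.67, 0.53, 0.45, 0.74, 0.29 → R0 = 2.68
x·lx·mx: 0, 0, 1.34, 1.59, 1.8, 3.7, 1.74 → Σ = 10.17
T = 10.17 / 2.68 = 3.794776… → 3.79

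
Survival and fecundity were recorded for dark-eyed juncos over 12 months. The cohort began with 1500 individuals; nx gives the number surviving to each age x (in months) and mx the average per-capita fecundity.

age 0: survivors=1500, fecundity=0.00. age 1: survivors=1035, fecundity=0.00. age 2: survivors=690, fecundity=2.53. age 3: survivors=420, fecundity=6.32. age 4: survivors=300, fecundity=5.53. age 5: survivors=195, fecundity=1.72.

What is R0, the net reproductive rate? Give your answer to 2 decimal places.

4.26

lx = nx/n0 = nx/1500: 1, 0.69, 0.46, 0.28, 0.2, 0.13
lx·mx by age: 0, 0, 1.1638, 1.7696, 1.106, 0.2236
R0 = Σ lx·mx = 4.263 → 4.26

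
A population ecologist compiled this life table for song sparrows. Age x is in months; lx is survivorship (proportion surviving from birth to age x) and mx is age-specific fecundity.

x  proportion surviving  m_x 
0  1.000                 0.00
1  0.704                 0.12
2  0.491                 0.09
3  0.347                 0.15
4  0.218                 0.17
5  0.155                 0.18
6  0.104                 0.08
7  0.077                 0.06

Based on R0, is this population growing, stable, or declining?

R0 = Σ lx·mx = 0 + 0.08448 + 0.04419 + 0.05205 + 0.03706 + 0.0279 + 0.00832 + 0.00462 = 0.25862
R0 < 1, so the population is declining.

declining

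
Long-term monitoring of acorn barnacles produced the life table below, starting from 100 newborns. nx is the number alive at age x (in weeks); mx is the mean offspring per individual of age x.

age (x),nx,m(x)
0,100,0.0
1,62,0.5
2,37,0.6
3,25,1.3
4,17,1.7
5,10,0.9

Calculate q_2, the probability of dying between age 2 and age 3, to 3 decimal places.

lx = nx/n0 = nx/100: 1, 0.62, 0.37, 0.25, 0.17, 0.1
q_2 = (l_2 − l_3) / l_2 = (0.37 − 0.25) / 0.37
     = 0.12 / 0.37 = 0.324324… → 0.324

0.324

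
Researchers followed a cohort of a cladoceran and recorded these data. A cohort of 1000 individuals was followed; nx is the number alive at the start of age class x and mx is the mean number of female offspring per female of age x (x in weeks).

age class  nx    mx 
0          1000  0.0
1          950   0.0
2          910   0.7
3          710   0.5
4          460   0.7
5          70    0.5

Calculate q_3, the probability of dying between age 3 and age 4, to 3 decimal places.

lx = nx/n0 = nx/1000: 1, 0.95, 0.91, 0.71, 0.46, 0.07
q_3 = (l_3 − l_4) / l_3 = (0.71 − 0.46) / 0.71
     = 0.25 / 0.71 = 0.352113… → 0.352

0.352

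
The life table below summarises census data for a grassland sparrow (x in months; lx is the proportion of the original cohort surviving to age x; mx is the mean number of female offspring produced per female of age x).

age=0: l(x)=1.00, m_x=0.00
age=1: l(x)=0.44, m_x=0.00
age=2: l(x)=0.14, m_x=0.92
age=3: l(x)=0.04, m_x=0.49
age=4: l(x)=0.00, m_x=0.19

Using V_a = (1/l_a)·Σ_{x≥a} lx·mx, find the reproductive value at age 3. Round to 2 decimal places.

0.49

lx·mx for x ≥ 3: 0.0196, 0 → sum = 0.0196
V_3 = 0.0196 / l_3 = 0.0196 / 0.04 = 0.49 → 0.49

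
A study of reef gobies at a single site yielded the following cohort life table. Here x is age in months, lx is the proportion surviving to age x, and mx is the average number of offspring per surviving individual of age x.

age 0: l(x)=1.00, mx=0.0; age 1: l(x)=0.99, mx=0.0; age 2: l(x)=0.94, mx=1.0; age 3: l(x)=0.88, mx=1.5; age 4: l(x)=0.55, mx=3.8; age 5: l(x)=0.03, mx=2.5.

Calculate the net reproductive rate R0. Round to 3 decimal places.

lx·mx by age: 0, 0, 0.94, 1.32, 2.09, 0.075
R0 = Σ lx·mx = 4.425 → 4.425

4.425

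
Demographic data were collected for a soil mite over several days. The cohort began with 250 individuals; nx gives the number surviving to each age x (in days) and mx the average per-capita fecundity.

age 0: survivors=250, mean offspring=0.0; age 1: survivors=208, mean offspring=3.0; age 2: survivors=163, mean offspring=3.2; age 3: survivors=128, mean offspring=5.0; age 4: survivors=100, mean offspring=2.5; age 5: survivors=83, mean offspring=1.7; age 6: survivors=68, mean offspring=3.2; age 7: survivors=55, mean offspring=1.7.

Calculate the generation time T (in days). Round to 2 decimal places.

lx = nx/n0 = nx/250: 1, 0.832, 0.652, 0.512, 0.4, 0.332, 0.272, 0.22
lx·mx: 0, 2.496, 2.0864, 2.56, 1, 0.5644, 0.8704, 0.374 → R0 = 9.9512
x·lx·mx: 0, 2.496, 4.1728, 7.68, 4, 2.822, 5.2224, 2.618 → Σ = 29.0112
T = 29.0112 / 9.9512 = 2.915347… → 2.92

2.92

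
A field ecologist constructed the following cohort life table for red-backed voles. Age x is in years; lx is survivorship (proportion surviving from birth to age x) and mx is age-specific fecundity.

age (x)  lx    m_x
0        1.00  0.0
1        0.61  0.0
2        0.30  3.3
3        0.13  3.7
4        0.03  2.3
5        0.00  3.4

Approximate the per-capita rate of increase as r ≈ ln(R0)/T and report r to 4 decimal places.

R0 = Σ lx·mx = 0 + 0 + 0.99 + 0.481 + 0.069 + 0 = 1.54
Σ x·lx·mx = 3.699; T = 3.699/1.54 = 2.40195…
r ≈ ln(R0)/T = ln(1.54)/2.40195… = 0.179763… → 0.1798

0.1798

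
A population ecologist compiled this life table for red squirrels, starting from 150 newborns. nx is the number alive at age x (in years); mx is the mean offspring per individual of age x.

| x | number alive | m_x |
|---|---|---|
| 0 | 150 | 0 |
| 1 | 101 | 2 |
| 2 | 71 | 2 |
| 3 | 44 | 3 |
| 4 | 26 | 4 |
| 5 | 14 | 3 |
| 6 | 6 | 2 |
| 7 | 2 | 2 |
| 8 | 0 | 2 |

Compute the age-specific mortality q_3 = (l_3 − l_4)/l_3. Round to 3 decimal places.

lx = nx/n0 = nx/150: 1, 0.67333…, 0.47333…, 0.29333…, 0.17333…, 0.09333…, 0.04, 0.01333…, 0
q_3 = (l_3 − l_4) / l_3 = (0.293333… − 0.173333…) / 0.293333…
     = 0.12… / 0.293333… = 0.409091… → 0.409

0.409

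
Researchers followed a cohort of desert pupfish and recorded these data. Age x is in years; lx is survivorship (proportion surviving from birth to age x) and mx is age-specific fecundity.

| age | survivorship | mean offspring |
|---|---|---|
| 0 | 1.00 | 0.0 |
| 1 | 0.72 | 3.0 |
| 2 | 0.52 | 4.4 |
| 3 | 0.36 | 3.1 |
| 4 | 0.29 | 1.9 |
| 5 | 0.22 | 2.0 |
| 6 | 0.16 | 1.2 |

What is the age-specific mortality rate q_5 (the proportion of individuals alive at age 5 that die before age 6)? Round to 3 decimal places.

q_5 = (l_5 − l_6) / l_5 = (0.22 − 0.16) / 0.22
     = 0.06 / 0.22 = 0.272727… → 0.273

0.273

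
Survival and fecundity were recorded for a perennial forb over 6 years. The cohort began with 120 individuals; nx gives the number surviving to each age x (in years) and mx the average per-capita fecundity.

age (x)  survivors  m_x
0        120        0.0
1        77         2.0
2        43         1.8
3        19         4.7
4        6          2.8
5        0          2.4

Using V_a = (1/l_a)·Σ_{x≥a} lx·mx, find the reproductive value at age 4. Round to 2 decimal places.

2.80

lx = nx/n0 = nx/120: 1, 0.64167…, 0.35833…, 0.15833…, 0.05, 0
lx·mx for x ≥ 4: 0.14, 0 → sum = 0.14
V_4 = 0.14 / l_4 = 0.14 / 0.05 = 2.8 → 2.80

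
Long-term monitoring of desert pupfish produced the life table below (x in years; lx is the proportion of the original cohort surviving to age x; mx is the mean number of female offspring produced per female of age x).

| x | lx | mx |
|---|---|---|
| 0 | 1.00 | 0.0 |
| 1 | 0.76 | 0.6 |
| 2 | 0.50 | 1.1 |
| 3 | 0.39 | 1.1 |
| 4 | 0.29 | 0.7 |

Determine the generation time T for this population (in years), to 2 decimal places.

2.23

lx·mx: 0, 0.456, 0.55, 0.429, 0.203 → R0 = 1.638
x·lx·mx: 0, 0.456, 1.1, 1.287, 0.812 → Σ = 3.655
T = 3.655 / 1.638 = 2.23138… → 2.23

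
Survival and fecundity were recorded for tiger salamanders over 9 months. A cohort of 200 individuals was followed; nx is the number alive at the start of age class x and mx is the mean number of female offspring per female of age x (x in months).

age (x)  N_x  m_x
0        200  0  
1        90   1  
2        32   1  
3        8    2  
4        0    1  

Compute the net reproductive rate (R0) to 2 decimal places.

lx = nx/n0 = nx/200: 1, 0.45, 0.16, 0.04, 0
lx·mx by age: 0, 0.45, 0.16, 0.08, 0
R0 = Σ lx·mx = 0.69 → 0.69

0.69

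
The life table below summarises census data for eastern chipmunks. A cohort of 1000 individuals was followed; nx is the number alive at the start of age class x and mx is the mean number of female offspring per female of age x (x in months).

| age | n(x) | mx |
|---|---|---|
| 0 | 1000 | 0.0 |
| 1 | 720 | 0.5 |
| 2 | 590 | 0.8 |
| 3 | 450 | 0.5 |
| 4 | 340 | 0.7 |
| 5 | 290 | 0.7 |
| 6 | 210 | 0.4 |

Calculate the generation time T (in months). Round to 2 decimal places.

lx = nx/n0 = nx/1000: 1, 0.72, 0.59, 0.45, 0.34, 0.29, 0.21
lx·mx: 0, 0.36, 0.472, 0.225, 0.238, 0.203, 0.084 → R0 = 1.582
x·lx·mx: 0, 0.36, 0.944, 0.675, 0.952, 1.015, 0.504 → Σ = 4.45
T = 4.45 / 1.582 = 2.812895… → 2.81

2.81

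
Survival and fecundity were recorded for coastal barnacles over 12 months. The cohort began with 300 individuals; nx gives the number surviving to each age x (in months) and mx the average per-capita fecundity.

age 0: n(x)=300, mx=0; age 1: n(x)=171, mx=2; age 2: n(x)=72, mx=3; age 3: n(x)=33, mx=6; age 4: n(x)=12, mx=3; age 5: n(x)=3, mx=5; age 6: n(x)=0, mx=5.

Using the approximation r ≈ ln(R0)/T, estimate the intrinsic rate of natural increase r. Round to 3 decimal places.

lx = nx/n0 = nx/300: 1, 0.57, 0.24, 0.11, 0.04, 0.01, 0
R0 = Σ lx·mx = 0 + 1.14 + 0.72 + 0.66 + 0.12 + 0.05 + 0 = 2.69
Σ x·lx·mx = 5.29; T = 5.29/2.69 = 1.96654…
r ≈ ln(R0)/T = ln(2.69)/1.96654… = 0.50319… → 0.503

0.503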